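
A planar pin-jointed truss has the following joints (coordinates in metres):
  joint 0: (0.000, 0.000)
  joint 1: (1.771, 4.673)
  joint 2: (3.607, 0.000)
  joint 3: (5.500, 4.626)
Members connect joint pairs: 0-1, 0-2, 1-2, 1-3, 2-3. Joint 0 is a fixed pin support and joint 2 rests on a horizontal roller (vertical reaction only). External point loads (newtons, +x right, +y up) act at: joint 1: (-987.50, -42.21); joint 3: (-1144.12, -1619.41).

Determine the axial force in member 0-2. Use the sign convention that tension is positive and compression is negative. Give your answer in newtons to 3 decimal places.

-1404.619

N=4 nodes, M=5 members, R=3 reactions → 2N=8, M+R=8
member 0 (0-1): L=4.9973, (cx,cy)=(0.3544,0.9351)
member 1 (0-2): L=3.6070, (cx,cy)=(1.0000,0.0000)
member 2 (1-2): L=5.0207, (cx,cy)=(0.3657,-0.9307)
member 3 (1-3): L=3.7293, (cx,cy)=(0.9999,-0.0126)
member 4 (2-3): L=4.9983, (cx,cy)=(0.3787,0.9255)
solve A·x = −loads:
  F[0-1] = -2051.4225 N (compression)
  F[0-2] = -1404.6188 N (compression)
  F[1-2] = +2022.1647 N (tension)
  F[1-3] = -479.0108 N (compression)
  F[2-3] = -1756.2741 N (compression)
  Rx@0 = +2131.6200 N
  Ry@0 = +1918.2814 N
  Ry@2 = -256.6614 N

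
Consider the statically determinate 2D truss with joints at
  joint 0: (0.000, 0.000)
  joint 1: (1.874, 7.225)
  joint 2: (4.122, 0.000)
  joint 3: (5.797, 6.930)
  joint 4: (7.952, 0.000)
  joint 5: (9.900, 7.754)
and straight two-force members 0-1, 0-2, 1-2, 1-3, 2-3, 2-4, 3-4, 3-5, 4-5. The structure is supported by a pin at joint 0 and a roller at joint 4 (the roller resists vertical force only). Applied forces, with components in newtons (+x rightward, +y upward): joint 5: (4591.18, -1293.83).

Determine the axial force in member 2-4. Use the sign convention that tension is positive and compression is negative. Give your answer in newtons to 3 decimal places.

N=6 nodes, M=9 members, R=3 reactions → 2N=12, M+R=12
member 0 (0-1): L=7.4641, (cx,cy)=(0.2511,0.9680)
member 1 (0-2): L=4.1220, (cx,cy)=(1.0000,0.0000)
member 2 (1-2): L=7.5666, (cx,cy)=(0.2971,-0.9548)
member 3 (1-3): L=3.9341, (cx,cy)=(0.9972,-0.0750)
member 4 (2-3): L=7.1296, (cx,cy)=(0.2349,0.9720)
member 5 (2-4): L=3.8300, (cx,cy)=(1.0000,0.0000)
member 6 (3-4): L=7.2573, (cx,cy)=(0.2969,-0.9549)
member 7 (3-5): L=4.1849, (cx,cy)=(0.9804,0.1969)
member 8 (4-5): L=7.9949, (cx,cy)=(0.2437,0.9699)
solve A·x = −loads:
  F[0-1] = +4952.4425 N (tension)
  F[0-2] = +3347.7747 N (tension)
  F[1-2] = -5241.0425 N (compression)
  F[1-3] = +2808.3908 N (tension)
  F[2-3] = +5148.5056 N (tension)
  F[2-4] = +581.1185 N (tension)
  F[3-4] = -3931.3534 N (compression)
  F[3-5] = +5280.8178 N (tension)
  F[4-5] = -2406.1237 N (compression)
  Rx@0 = -4591.1800 N
  Ry@0 = -4793.8117 N
  Ry@4 = +6087.6417 N

581.118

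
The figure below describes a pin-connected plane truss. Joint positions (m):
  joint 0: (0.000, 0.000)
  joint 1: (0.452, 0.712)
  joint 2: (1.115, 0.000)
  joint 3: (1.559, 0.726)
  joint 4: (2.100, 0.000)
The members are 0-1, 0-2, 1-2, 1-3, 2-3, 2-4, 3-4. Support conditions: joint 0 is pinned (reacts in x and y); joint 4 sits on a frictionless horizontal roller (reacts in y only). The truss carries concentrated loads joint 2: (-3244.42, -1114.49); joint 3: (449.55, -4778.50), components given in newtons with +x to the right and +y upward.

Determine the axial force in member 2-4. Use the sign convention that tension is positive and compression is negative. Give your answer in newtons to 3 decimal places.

N=5 nodes, M=7 members, R=3 reactions → 2N=10, M+R=10
member 0 (0-1): L=0.8434, (cx,cy)=(0.5360,0.8442)
member 1 (0-2): L=1.1150, (cx,cy)=(1.0000,0.0000)
member 2 (1-2): L=0.9729, (cx,cy)=(0.6815,-0.7318)
member 3 (1-3): L=1.1071, (cx,cy)=(0.9999,0.0126)
member 4 (2-3): L=0.8510, (cx,cy)=(0.5217,0.8531)
member 5 (2-4): L=0.9850, (cx,cy)=(1.0000,0.0000)
member 6 (3-4): L=0.9054, (cx,cy)=(0.5975,-0.8019)
solve A·x = −loads:
  F[0-1] = -1893.2444 N (compression)
  F[0-2] = -1780.1772 N (compression)
  F[1-2] = +2141.2828 N (tension)
  F[1-3] = -2474.1224 N (compression)
  F[2-3] = -530.5175 N (compression)
  F[2-4] = +3200.2642 N (tension)
  F[3-4] = -5355.8836 N (compression)
  Rx@0 = +2794.8700 N
  Ry@0 = +1598.3656 N
  Ry@4 = +4294.6244 N

3200.264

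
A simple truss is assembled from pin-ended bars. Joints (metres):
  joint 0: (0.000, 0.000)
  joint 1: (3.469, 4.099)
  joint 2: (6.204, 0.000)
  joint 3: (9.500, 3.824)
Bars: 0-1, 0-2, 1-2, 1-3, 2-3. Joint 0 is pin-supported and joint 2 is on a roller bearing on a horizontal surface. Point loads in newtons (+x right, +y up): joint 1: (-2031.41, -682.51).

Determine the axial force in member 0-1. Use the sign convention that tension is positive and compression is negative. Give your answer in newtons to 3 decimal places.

-2152.463

N=4 nodes, M=5 members, R=3 reactions → 2N=8, M+R=8
member 0 (0-1): L=5.3699, (cx,cy)=(0.6460,0.7633)
member 1 (0-2): L=6.2040, (cx,cy)=(1.0000,0.0000)
member 2 (1-2): L=4.9277, (cx,cy)=(0.5550,-0.8318)
member 3 (1-3): L=6.0373, (cx,cy)=(0.9990,-0.0456)
member 4 (2-3): L=5.0484, (cx,cy)=(0.6529,0.7575)
solve A·x = −loads:
  F[0-1] = -2152.4630 N (compression)
  F[0-2] = -640.8995 N (compression)
  F[1-2] = +1154.7157 N (tension)
  F[1-3] = +0.0000 N (tension)
  F[2-3] = -0.0000 N (compression)
  Rx@0 = +2031.4100 N
  Ry@0 = +1643.0391 N
  Ry@2 = -960.5291 N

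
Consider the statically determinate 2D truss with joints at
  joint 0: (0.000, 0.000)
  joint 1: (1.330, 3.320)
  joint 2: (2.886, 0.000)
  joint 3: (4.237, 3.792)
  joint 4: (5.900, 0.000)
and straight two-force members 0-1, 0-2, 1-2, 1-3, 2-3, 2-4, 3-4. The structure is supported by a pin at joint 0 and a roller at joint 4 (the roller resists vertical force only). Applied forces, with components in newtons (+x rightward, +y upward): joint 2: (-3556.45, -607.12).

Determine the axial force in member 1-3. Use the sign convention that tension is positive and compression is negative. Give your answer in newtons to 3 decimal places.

N=5 nodes, M=7 members, R=3 reactions → 2N=10, M+R=10
member 0 (0-1): L=3.5765, (cx,cy)=(0.3719,0.9283)
member 1 (0-2): L=2.8860, (cx,cy)=(1.0000,0.0000)
member 2 (1-2): L=3.6665, (cx,cy)=(0.4244,-0.9055)
member 3 (1-3): L=2.9451, (cx,cy)=(0.9871,0.1603)
member 4 (2-3): L=4.0255, (cx,cy)=(0.3356,0.9420)
member 5 (2-4): L=3.0140, (cx,cy)=(1.0000,0.0000)
member 6 (3-4): L=4.1406, (cx,cy)=(0.4016,-0.9158)
solve A·x = −loads:
  F[0-1] = -334.1066 N (compression)
  F[0-2] = -3432.2049 N (compression)
  F[1-2] = +297.5938 N (tension)
  F[1-3] = -253.8183 N (compression)
  F[2-3] = +358.4428 N (tension)
  F[2-4] = +130.2395 N (tension)
  F[3-4] = -324.2778 N (compression)
  Rx@0 = +3556.4500 N
  Ry@0 = +310.1457 N
  Ry@4 = +296.9743 N

-253.818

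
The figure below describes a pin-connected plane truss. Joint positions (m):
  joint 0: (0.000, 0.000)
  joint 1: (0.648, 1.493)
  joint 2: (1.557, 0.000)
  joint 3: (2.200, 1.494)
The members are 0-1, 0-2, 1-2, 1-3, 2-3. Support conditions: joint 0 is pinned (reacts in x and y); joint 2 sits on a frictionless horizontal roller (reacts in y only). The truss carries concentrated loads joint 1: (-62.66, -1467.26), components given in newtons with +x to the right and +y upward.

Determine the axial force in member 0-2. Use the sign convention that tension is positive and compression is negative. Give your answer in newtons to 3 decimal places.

335.208

N=4 nodes, M=5 members, R=3 reactions → 2N=8, M+R=8
member 0 (0-1): L=1.6276, (cx,cy)=(0.3981,0.9173)
member 1 (0-2): L=1.5570, (cx,cy)=(1.0000,0.0000)
member 2 (1-2): L=1.7480, (cx,cy)=(0.5200,-0.8541)
member 3 (1-3): L=1.5520, (cx,cy)=(1.0000,0.0006)
member 4 (2-3): L=1.6265, (cx,cy)=(0.3953,0.9185)
solve A·x = −loads:
  F[0-1] = -999.3121 N (compression)
  F[0-2] = +335.2080 N (tension)
  F[1-2] = -644.5841 N (compression)
  F[1-3] = -0.0000 N (compression)
  F[2-3] = +0.0000 N (tension)
  Rx@0 = +62.6600 N
  Ry@0 = +916.6928 N
  Ry@2 = +550.5672 N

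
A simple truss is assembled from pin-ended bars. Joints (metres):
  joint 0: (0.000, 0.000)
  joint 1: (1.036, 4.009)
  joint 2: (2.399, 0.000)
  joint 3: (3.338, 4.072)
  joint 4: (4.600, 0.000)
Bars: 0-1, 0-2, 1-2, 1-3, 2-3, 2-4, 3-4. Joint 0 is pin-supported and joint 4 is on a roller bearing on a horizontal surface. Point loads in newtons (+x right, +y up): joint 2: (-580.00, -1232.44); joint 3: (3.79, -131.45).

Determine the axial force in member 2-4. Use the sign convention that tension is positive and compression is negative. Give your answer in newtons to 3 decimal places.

N=5 nodes, M=7 members, R=3 reactions → 2N=10, M+R=10
member 0 (0-1): L=4.1407, (cx,cy)=(0.2502,0.9682)
member 1 (0-2): L=2.3990, (cx,cy)=(1.0000,0.0000)
member 2 (1-2): L=4.2344, (cx,cy)=(0.3219,-0.9468)
member 3 (1-3): L=2.3029, (cx,cy)=(0.9996,0.0274)
member 4 (2-3): L=4.1789, (cx,cy)=(0.2247,0.9744)
member 5 (2-4): L=2.2010, (cx,cy)=(1.0000,0.0000)
member 6 (3-4): L=4.2631, (cx,cy)=(0.2960,-0.9552)
solve A·x = −loads:
  F[0-1] = -642.8501 N (compression)
  F[0-2] = -415.3693 N (compression)
  F[1-2] = +646.7254 N (tension)
  F[1-3] = -369.1533 N (compression)
  F[2-3] = +636.4098 N (tension)
  F[2-4] = +229.8025 N (tension)
  F[3-4] = -776.2802 N (compression)
  Rx@0 = +576.2100 N
  Ry@0 = +622.4038 N
  Ry@4 = +741.4862 N

229.802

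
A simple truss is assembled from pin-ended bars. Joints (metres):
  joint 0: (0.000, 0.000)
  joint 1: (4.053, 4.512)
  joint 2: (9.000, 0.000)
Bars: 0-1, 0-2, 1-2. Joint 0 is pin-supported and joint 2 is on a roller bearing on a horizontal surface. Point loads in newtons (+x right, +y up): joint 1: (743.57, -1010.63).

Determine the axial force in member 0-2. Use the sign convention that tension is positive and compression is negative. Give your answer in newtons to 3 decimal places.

N=3 nodes, M=3 members, R=3 reactions → 2N=6, M+R=6
member 0 (0-1): L=6.0651, (cx,cy)=(0.6683,0.7439)
member 1 (0-2): L=9.0000, (cx,cy)=(1.0000,0.0000)
member 2 (1-2): L=6.6956, (cx,cy)=(0.7388,-0.6739)
solve A·x = −loads:
  F[0-1] = -245.6312 N (compression)
  F[0-2] = +907.7140 N (tension)
  F[1-2] = -1228.5592 N (compression)
  Rx@0 = -743.5700 N
  Ry@0 = +182.7332 N
  Ry@2 = +827.8968 N

907.714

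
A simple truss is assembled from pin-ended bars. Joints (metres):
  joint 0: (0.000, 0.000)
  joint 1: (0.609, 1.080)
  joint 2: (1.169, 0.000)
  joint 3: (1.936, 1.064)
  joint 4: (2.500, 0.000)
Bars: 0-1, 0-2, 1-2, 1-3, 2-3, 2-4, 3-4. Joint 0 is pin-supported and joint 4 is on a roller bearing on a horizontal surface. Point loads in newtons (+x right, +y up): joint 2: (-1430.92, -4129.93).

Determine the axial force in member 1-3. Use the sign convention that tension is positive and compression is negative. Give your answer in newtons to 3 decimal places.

-2395.117

N=5 nodes, M=7 members, R=3 reactions → 2N=10, M+R=10
member 0 (0-1): L=1.2399, (cx,cy)=(0.4912,0.8711)
member 1 (0-2): L=1.1690, (cx,cy)=(1.0000,0.0000)
member 2 (1-2): L=1.2166, (cx,cy)=(0.4603,-0.8878)
member 3 (1-3): L=1.3271, (cx,cy)=(0.9999,-0.0121)
member 4 (2-3): L=1.3116, (cx,cy)=(0.5848,0.8112)
member 5 (2-4): L=1.3310, (cx,cy)=(1.0000,0.0000)
member 6 (3-4): L=1.2042, (cx,cy)=(0.4683,-0.8835)
solve A·x = −loads:
  F[0-1] = -2524.2572 N (compression)
  F[0-2] = -191.0554 N (compression)
  F[1-2] = +2509.3099 N (tension)
  F[1-3] = -2395.1171 N (compression)
  F[2-3] = +2345.0136 N (tension)
  F[2-4] = +1023.6575 N (tension)
  F[3-4] = -2185.6888 N (compression)
  Rx@0 = +1430.9200 N
  Ry@0 = +2198.7747 N
  Ry@4 = +1931.1553 N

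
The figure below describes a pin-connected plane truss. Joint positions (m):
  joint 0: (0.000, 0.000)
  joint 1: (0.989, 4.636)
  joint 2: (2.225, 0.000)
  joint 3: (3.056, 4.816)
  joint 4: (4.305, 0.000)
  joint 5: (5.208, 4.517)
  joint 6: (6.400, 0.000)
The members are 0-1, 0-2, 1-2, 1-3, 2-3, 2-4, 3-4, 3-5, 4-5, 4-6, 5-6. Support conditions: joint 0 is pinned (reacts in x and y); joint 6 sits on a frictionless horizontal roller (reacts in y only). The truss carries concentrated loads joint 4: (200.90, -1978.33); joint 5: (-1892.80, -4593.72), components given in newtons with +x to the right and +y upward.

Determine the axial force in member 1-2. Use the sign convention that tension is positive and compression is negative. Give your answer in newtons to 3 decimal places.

N=7 nodes, M=11 members, R=3 reactions → 2N=14, M+R=14
member 0 (0-1): L=4.7403, (cx,cy)=(0.2086,0.9780)
member 1 (0-2): L=2.2250, (cx,cy)=(1.0000,0.0000)
member 2 (1-2): L=4.7979, (cx,cy)=(0.2576,-0.9662)
member 3 (1-3): L=2.0748, (cx,cy)=(0.9962,0.0868)
member 4 (2-3): L=4.8872, (cx,cy)=(0.1700,0.9854)
member 5 (2-4): L=2.0800, (cx,cy)=(1.0000,0.0000)
member 6 (3-4): L=4.9753, (cx,cy)=(0.2510,-0.9680)
member 7 (3-5): L=2.1727, (cx,cy)=(0.9905,-0.1376)
member 8 (4-5): L=4.6064, (cx,cy)=(0.1960,0.9806)
member 9 (4-6): L=2.0950, (cx,cy)=(1.0000,0.0000)
member 10 (5-6): L=4.6716, (cx,cy)=(0.2552,-0.9669)
solve A·x = −loads:
  F[0-1] = -2902.9613 N (compression)
  F[0-2] = -1086.2384 N (compression)
  F[1-2] = +2818.2305 N (tension)
  F[1-3] = -1336.7079 N (compression)
  F[2-3] = -2763.3526 N (compression)
  F[2-4] = +109.6406 N (tension)
  F[3-4] = +3310.8908 N (tension)
  F[3-5] = -2657.9929 N (compression)
  F[4-5] = -1250.8051 N (compression)
  F[4-6] = +985.1016 N (tension)
  F[5-6] = -3860.7657 N (compression)
  Rx@0 = +1691.9000 N
  Ry@0 = +2839.0771 N
  Ry@6 = +3732.9729 N

2818.230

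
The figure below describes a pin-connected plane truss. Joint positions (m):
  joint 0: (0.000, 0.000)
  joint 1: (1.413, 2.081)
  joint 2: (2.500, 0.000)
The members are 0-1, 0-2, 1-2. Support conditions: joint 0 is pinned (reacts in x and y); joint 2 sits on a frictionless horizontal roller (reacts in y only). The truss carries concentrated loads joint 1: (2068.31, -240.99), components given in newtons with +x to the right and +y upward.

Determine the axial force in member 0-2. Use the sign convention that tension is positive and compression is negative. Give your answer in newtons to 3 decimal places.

N=3 nodes, M=3 members, R=3 reactions → 2N=6, M+R=6
member 0 (0-1): L=2.5154, (cx,cy)=(0.5617,0.8273)
member 1 (0-2): L=2.5000, (cx,cy)=(1.0000,0.0000)
member 2 (1-2): L=2.3478, (cx,cy)=(0.4630,-0.8864)
solve A·x = −loads:
  F[0-1] = +1954.3789 N (tension)
  F[0-2] = +970.4485 N (tension)
  F[1-2] = -2096.0551 N (compression)
  Rx@0 = -2068.3100 N
  Ry@0 = -1616.8788 N
  Ry@2 = +1857.8688 N

970.449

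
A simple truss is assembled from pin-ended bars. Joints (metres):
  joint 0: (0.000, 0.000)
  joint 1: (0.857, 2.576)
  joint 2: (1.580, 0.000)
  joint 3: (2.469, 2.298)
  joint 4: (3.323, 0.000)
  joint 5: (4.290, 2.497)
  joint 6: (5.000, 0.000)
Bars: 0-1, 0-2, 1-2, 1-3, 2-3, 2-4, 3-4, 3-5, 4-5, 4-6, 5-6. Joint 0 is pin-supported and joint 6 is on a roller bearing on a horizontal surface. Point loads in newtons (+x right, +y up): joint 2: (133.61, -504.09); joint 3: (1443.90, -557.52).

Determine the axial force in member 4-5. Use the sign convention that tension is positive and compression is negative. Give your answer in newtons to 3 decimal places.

1267.942

N=7 nodes, M=11 members, R=3 reactions → 2N=14, M+R=14
member 0 (0-1): L=2.7148, (cx,cy)=(0.3157,0.9489)
member 1 (0-2): L=1.5800, (cx,cy)=(1.0000,0.0000)
member 2 (1-2): L=2.6755, (cx,cy)=(0.2702,-0.9628)
member 3 (1-3): L=1.6358, (cx,cy)=(0.9855,-0.1699)
member 4 (2-3): L=2.4640, (cx,cy)=(0.3608,0.9326)
member 5 (2-4): L=1.7430, (cx,cy)=(1.0000,0.0000)
member 6 (3-4): L=2.4516, (cx,cy)=(0.3484,-0.9374)
member 7 (3-5): L=1.8318, (cx,cy)=(0.9941,0.1086)
member 8 (4-5): L=2.6777, (cx,cy)=(0.3611,0.9325)
member 9 (4-6): L=1.6770, (cx,cy)=(1.0000,0.0000)
member 10 (5-6): L=2.5960, (cx,cy)=(0.2735,-0.9619)
solve A·x = −loads:
  F[0-1] = +38.5747 N (tension)
  F[0-2] = +1565.3329 N (tension)
  F[1-2] = -42.2424 N (compression)
  F[1-3] = +23.9403 N (tension)
  F[2-3] = +584.1044 N (tension)
  F[2-4] = +1209.5628 N (tension)
  F[3-4] = -1261.3833 N (compression)
  F[3-5] = -774.7445 N (compression)
  F[4-5] = +1267.9424 N (tension)
  F[4-6] = +312.2670 N (tension)
  F[5-6] = -1141.7446 N (compression)
  Rx@0 = -1577.5100 N
  Ry@0 = -36.6023 N
  Ry@6 = +1098.2123 N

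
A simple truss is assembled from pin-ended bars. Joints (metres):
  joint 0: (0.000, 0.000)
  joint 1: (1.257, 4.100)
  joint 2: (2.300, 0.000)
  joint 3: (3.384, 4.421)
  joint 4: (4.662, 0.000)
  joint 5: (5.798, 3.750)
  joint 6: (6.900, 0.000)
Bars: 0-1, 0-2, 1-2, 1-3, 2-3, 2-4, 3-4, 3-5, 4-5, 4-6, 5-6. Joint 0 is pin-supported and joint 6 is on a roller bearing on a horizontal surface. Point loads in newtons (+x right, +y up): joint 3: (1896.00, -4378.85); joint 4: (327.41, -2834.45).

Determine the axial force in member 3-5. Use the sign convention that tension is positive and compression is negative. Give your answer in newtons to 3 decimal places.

N=7 nodes, M=11 members, R=3 reactions → 2N=14, M+R=14
member 0 (0-1): L=4.2884, (cx,cy)=(0.2931,0.9561)
member 1 (0-2): L=2.3000, (cx,cy)=(1.0000,0.0000)
member 2 (1-2): L=4.2306, (cx,cy)=(0.2465,-0.9691)
member 3 (1-3): L=2.1511, (cx,cy)=(0.9888,0.1492)
member 4 (2-3): L=4.5520, (cx,cy)=(0.2381,0.9712)
member 5 (2-4): L=2.3620, (cx,cy)=(1.0000,0.0000)
member 6 (3-4): L=4.6020, (cx,cy)=(0.2777,-0.9607)
member 7 (3-5): L=2.5055, (cx,cy)=(0.9635,-0.2678)
member 8 (4-5): L=3.9183, (cx,cy)=(0.2899,0.9571)
member 9 (4-6): L=2.2380, (cx,cy)=(1.0000,0.0000)
member 10 (5-6): L=3.9086, (cx,cy)=(0.2819,-0.9594)
solve A·x = −loads:
  F[0-1] = -2024.7799 N (compression)
  F[0-2] = +2816.9113 N (tension)
  F[1-2] = +1834.6428 N (tension)
  F[1-3] = -1057.6530 N (compression)
  F[2-3] = -1830.6800 N (compression)
  F[2-4] = +3705.1775 N (tension)
  F[3-4] = -1702.4992 N (compression)
  F[3-5] = -3015.1113 N (compression)
  F[4-5] = +4670.5849 N (tension)
  F[4-6] = +1550.8686 N (tension)
  F[5-6] = -5500.6128 N (compression)
  Rx@0 = -2223.4100 N
  Ry@0 = +1935.8434 N
  Ry@6 = +5277.4566 N

-3015.111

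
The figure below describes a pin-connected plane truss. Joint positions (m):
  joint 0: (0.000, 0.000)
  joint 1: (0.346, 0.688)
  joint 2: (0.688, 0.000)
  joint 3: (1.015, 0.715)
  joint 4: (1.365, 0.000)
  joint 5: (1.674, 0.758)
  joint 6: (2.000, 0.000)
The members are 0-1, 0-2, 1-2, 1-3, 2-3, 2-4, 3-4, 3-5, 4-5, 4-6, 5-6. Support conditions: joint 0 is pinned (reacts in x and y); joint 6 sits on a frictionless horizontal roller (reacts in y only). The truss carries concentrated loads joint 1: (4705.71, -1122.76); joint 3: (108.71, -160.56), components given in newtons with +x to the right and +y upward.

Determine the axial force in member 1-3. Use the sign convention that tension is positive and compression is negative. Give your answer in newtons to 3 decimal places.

-3431.567

N=7 nodes, M=11 members, R=3 reactions → 2N=14, M+R=14
member 0 (0-1): L=0.7701, (cx,cy)=(0.4493,0.8934)
member 1 (0-2): L=0.6880, (cx,cy)=(1.0000,0.0000)
member 2 (1-2): L=0.7683, (cx,cy)=(0.4451,-0.8955)
member 3 (1-3): L=0.6695, (cx,cy)=(0.9992,0.0403)
member 4 (2-3): L=0.7862, (cx,cy)=(0.4159,0.9094)
member 5 (2-4): L=0.6770, (cx,cy)=(1.0000,0.0000)
member 6 (3-4): L=0.7961, (cx,cy)=(0.4397,-0.8982)
member 7 (3-5): L=0.6604, (cx,cy)=(0.9979,0.0651)
member 8 (4-5): L=0.8186, (cx,cy)=(0.3775,0.9260)
member 9 (4-6): L=0.6350, (cx,cy)=(1.0000,0.0000)
member 10 (5-6): L=0.8251, (cx,cy)=(0.3951,-0.9186)
solve A·x = −loads:
  F[0-1] = +727.6024 N (tension)
  F[0-2] = +4487.5155 N (tension)
  F[1-2] = -2134.2751 N (compression)
  F[1-3] = -3431.5671 N (compression)
  F[2-3] = +2101.5601 N (tension)
  F[2-4] = +2663.4259 N (tension)
  F[3-4] = -2273.4367 N (compression)
  F[3-5] = -1667.4235 N (compression)
  F[4-5] = +2205.0643 N (tension)
  F[4-6] = +831.4934 N (tension)
  F[5-6] = -2104.5718 N (compression)
  Rx@0 = -4814.4200 N
  Ry@0 = -650.0297 N
  Ry@6 = +1933.3497 N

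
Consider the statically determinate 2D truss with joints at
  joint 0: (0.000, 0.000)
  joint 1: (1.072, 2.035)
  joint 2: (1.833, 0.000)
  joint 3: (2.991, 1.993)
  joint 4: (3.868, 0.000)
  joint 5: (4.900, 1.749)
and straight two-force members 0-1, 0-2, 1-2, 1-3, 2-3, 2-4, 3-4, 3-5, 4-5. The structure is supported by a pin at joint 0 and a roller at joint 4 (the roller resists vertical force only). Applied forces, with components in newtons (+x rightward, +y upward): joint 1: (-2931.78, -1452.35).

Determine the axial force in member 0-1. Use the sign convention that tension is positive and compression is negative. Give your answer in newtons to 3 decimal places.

-2929.964

N=6 nodes, M=9 members, R=3 reactions → 2N=12, M+R=12
member 0 (0-1): L=2.3001, (cx,cy)=(0.4661,0.8847)
member 1 (0-2): L=1.8330, (cx,cy)=(1.0000,0.0000)
member 2 (1-2): L=2.1726, (cx,cy)=(0.3503,-0.9367)
member 3 (1-3): L=1.9195, (cx,cy)=(0.9998,-0.0219)
member 4 (2-3): L=2.3050, (cx,cy)=(0.5024,0.8646)
member 5 (2-4): L=2.0350, (cx,cy)=(1.0000,0.0000)
member 6 (3-4): L=2.1774, (cx,cy)=(0.4028,-0.9153)
member 7 (3-5): L=1.9245, (cx,cy)=(0.9919,-0.1268)
member 8 (4-5): L=2.0308, (cx,cy)=(0.5082,0.8612)
solve A·x = −loads:
  F[0-1] = -2929.9640 N (compression)
  F[0-2] = -1566.2148 N (compression)
  F[1-2] = +1190.1732 N (tension)
  F[1-3] = +1149.6130 N (tension)
  F[2-3] = -1289.2906 N (compression)
  F[2-4] = -501.6154 N (compression)
  F[3-4] = +1245.4159 N (tension)
  F[3-5] = -0.0000 N (compression)
  F[4-5] = +0.0000 N (tension)
  Rx@0 = +2931.7800 N
  Ry@0 = +2592.2810 N
  Ry@4 = -1139.9310 N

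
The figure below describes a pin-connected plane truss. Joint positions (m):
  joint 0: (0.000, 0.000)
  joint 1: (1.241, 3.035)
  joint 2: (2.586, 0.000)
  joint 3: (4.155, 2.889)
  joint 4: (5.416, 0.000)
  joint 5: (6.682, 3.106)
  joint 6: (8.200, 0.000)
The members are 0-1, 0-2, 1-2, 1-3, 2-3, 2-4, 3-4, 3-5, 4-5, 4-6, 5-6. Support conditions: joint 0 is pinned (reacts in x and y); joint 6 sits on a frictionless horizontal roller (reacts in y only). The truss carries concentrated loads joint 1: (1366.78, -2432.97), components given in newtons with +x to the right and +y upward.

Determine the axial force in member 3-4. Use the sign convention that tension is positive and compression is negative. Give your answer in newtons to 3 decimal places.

-1029.792

N=7 nodes, M=11 members, R=3 reactions → 2N=14, M+R=14
member 0 (0-1): L=3.2789, (cx,cy)=(0.3785,0.9256)
member 1 (0-2): L=2.5860, (cx,cy)=(1.0000,0.0000)
member 2 (1-2): L=3.3197, (cx,cy)=(0.4052,-0.9142)
member 3 (1-3): L=2.9177, (cx,cy)=(0.9987,-0.0500)
member 4 (2-3): L=3.2876, (cx,cy)=(0.4773,0.8788)
member 5 (2-4): L=2.8300, (cx,cy)=(1.0000,0.0000)
member 6 (3-4): L=3.1522, (cx,cy)=(0.4000,-0.9165)
member 7 (3-5): L=2.5363, (cx,cy)=(0.9963,0.0856)
member 8 (4-5): L=3.3541, (cx,cy)=(0.3774,0.9260)
member 9 (4-6): L=2.7840, (cx,cy)=(1.0000,0.0000)
member 10 (5-6): L=3.4571, (cx,cy)=(0.4391,-0.8984)
solve A·x = −loads:
  F[0-1] = -1684.1708 N (compression)
  F[0-2] = +2004.2024 N (tension)
  F[1-2] = -865.4527 N (compression)
  F[1-3] = -1655.6297 N (compression)
  F[2-3] = +900.3950 N (tension)
  F[2-4] = +1223.8394 N (tension)
  F[3-4] = -1029.7916 N (compression)
  F[3-5] = -814.8731 N (compression)
  F[4-5] = +1019.1922 N (tension)
  F[4-6] = +427.1926 N (tension)
  F[5-6] = -972.8912 N (compression)
  Rx@0 = -1366.7800 N
  Ry@0 = +1558.8855 N
  Ry@6 = +874.0845 N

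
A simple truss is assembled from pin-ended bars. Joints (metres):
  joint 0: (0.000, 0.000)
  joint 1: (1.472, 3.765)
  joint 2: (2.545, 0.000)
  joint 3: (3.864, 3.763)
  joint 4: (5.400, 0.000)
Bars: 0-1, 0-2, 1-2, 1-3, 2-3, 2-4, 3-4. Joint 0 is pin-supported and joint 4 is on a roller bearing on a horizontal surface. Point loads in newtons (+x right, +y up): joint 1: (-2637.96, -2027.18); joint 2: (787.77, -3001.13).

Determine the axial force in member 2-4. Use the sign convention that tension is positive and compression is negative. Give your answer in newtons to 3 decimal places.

52.154

N=5 nodes, M=7 members, R=3 reactions → 2N=10, M+R=10
member 0 (0-1): L=4.0425, (cx,cy)=(0.3641,0.9313)
member 1 (0-2): L=2.5450, (cx,cy)=(1.0000,0.0000)
member 2 (1-2): L=3.9149, (cx,cy)=(0.2741,-0.9617)
member 3 (1-3): L=2.3920, (cx,cy)=(1.0000,-0.0008)
member 4 (2-3): L=3.9875, (cx,cy)=(0.3308,0.9437)
member 5 (2-4): L=2.8550, (cx,cy)=(1.0000,0.0000)
member 6 (3-4): L=4.0644, (cx,cy)=(0.3779,-0.9258)
solve A·x = −loads:
  F[0-1] = -5261.7663 N (compression)
  F[0-2] = +65.7709 N (tension)
  F[1-2] = +2987.8539 N (tension)
  F[1-3] = -96.9122 N (compression)
  F[2-3] = +135.3074 N (tension)
  F[2-4] = +52.1544 N (tension)
  F[3-4] = -138.0058 N (compression)
  Rx@0 = +1850.1900 N
  Ry@0 = +4900.5386 N
  Ry@4 = +127.7714 N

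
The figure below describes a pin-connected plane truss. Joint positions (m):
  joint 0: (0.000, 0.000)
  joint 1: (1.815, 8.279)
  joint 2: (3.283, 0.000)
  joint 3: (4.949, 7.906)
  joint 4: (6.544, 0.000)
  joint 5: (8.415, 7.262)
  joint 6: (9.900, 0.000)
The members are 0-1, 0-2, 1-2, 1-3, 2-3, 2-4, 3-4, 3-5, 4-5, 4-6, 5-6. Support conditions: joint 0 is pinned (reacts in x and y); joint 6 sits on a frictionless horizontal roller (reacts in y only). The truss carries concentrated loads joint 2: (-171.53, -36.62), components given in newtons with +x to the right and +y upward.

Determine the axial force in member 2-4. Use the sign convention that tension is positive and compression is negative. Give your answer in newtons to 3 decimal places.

7.605

N=7 nodes, M=11 members, R=3 reactions → 2N=14, M+R=14
member 0 (0-1): L=8.4756, (cx,cy)=(0.2141,0.9768)
member 1 (0-2): L=3.2830, (cx,cy)=(1.0000,0.0000)
member 2 (1-2): L=8.4081, (cx,cy)=(0.1746,-0.9846)
member 3 (1-3): L=3.1561, (cx,cy)=(0.9930,-0.1182)
member 4 (2-3): L=8.0796, (cx,cy)=(0.2062,0.9785)
member 5 (2-4): L=3.2610, (cx,cy)=(1.0000,0.0000)
member 6 (3-4): L=8.0653, (cx,cy)=(0.1978,-0.9803)
member 7 (3-5): L=3.5253, (cx,cy)=(0.9832,-0.1827)
member 8 (4-5): L=7.4992, (cx,cy)=(0.2495,0.9684)
member 9 (4-6): L=3.3560, (cx,cy)=(1.0000,0.0000)
member 10 (5-6): L=7.4123, (cx,cy)=(0.2003,-0.9797)
solve A·x = −loads:
  F[0-1] = -25.0575 N (compression)
  F[0-2] = -166.1641 N (compression)
  F[1-2] = +26.0565 N (tension)
  F[1-3] = -9.9852 N (compression)
  F[2-3] = +11.2045 N (tension)
  F[2-4] = +7.6048 N (tension)
  F[3-4] = -11.3733 N (compression)
  F[3-5] = -5.4473 N (compression)
  F[4-5] = +11.5128 N (tension)
  F[4-6] = +2.4833 N (tension)
  F[5-6] = -12.3951 N (compression)
  Rx@0 = +171.5300 N
  Ry@0 = +24.4762 N
  Ry@6 = +12.1438 N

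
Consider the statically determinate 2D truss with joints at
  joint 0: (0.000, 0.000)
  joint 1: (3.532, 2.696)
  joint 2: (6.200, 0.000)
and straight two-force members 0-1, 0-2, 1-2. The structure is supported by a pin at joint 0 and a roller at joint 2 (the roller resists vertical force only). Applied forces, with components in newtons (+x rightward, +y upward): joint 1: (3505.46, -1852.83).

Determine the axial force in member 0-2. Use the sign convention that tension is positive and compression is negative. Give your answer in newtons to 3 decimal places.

2553.032

N=3 nodes, M=3 members, R=3 reactions → 2N=6, M+R=6
member 0 (0-1): L=4.4434, (cx,cy)=(0.7949,0.6067)
member 1 (0-2): L=6.2000, (cx,cy)=(1.0000,0.0000)
member 2 (1-2): L=3.7930, (cx,cy)=(0.7034,-0.7108)
solve A·x = −loads:
  F[0-1] = +1198.1826 N (tension)
  F[0-2] = +2553.0317 N (tension)
  F[1-2] = -3629.5273 N (compression)
  Rx@0 = -3505.4600 N
  Ry@0 = -726.9951 N
  Ry@2 = +2579.8251 N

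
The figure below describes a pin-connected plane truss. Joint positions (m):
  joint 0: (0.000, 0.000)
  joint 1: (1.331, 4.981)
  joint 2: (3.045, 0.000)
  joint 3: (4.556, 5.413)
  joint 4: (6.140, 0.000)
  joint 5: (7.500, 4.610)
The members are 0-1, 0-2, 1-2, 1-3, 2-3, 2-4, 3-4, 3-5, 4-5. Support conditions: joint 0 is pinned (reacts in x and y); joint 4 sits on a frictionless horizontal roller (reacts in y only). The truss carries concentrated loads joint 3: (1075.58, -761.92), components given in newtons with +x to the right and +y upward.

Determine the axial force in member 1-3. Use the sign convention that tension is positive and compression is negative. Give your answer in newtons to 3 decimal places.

N=6 nodes, M=9 members, R=3 reactions → 2N=12, M+R=12
member 0 (0-1): L=5.1558, (cx,cy)=(0.2582,0.9661)
member 1 (0-2): L=3.0450, (cx,cy)=(1.0000,0.0000)
member 2 (1-2): L=5.2677, (cx,cy)=(0.3254,-0.9456)
member 3 (1-3): L=3.2538, (cx,cy)=(0.9911,0.1328)
member 4 (2-3): L=5.6199, (cx,cy)=(0.2689,0.9632)
member 5 (2-4): L=3.0950, (cx,cy)=(1.0000,0.0000)
member 6 (3-4): L=5.6400, (cx,cy)=(0.2809,-0.9598)
member 7 (3-5): L=3.0515, (cx,cy)=(0.9648,-0.2631)
member 8 (4-5): L=4.8064, (cx,cy)=(0.2830,0.9591)
solve A·x = −loads:
  F[0-1] = +778.0400 N (tension)
  F[0-2] = +874.7231 N (tension)
  F[1-2] = -732.6973 N (compression)
  F[1-3] = +443.1870 N (tension)
  F[2-3] = +719.3122 N (tension)
  F[2-4] = +442.9191 N (tension)
  F[3-4] = -1577.0612 N (compression)
  F[3-5] = -0.0000 N (compression)
  F[4-5] = +0.0000 N (tension)
  Rx@0 = -1075.5800 N
  Ry@0 = -751.6667 N
  Ry@4 = +1513.5867 N

443.187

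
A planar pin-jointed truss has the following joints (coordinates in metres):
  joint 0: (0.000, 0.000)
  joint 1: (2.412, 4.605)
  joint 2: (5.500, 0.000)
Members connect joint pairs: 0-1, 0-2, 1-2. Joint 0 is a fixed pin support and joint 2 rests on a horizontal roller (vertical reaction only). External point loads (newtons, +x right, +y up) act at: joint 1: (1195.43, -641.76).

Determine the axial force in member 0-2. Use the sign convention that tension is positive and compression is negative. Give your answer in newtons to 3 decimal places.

N=3 nodes, M=3 members, R=3 reactions → 2N=6, M+R=6
member 0 (0-1): L=5.1984, (cx,cy)=(0.4640,0.8858)
member 1 (0-2): L=5.5000, (cx,cy)=(1.0000,0.0000)
member 2 (1-2): L=5.5445, (cx,cy)=(0.5569,-0.8305)
solve A·x = −loads:
  F[0-1] = +723.1326 N (tension)
  F[0-2] = +859.9070 N (tension)
  F[1-2] = -1543.9691 N (compression)
  Rx@0 = -1195.4300 N
  Ry@0 = -640.5819 N
  Ry@2 = +1282.3419 N

859.907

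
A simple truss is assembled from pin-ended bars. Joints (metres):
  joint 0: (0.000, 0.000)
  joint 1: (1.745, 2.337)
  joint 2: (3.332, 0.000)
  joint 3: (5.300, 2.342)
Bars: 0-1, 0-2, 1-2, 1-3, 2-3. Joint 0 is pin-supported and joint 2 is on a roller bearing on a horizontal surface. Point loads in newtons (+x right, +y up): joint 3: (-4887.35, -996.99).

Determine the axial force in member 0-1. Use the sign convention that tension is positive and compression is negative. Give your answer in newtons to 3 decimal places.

-3552.304

N=4 nodes, M=5 members, R=3 reactions → 2N=8, M+R=8
member 0 (0-1): L=2.9166, (cx,cy)=(0.5983,0.8013)
member 1 (0-2): L=3.3320, (cx,cy)=(1.0000,0.0000)
member 2 (1-2): L=2.8249, (cx,cy)=(0.5618,-0.8273)
member 3 (1-3): L=3.5550, (cx,cy)=(1.0000,0.0014)
member 4 (2-3): L=3.0591, (cx,cy)=(0.6433,0.7656)
solve A·x = −loads:
  F[0-1] = -3552.3042 N (compression)
  F[0-2] = -2762.0134 N (compression)
  F[1-2] = +3433.7334 N (tension)
  F[1-3] = -4054.3676 N (compression)
  F[2-3] = -1294.8041 N (compression)
  Rx@0 = +4887.3500 N
  Ry@0 = +2846.3678 N
  Ry@2 = -1849.3778 N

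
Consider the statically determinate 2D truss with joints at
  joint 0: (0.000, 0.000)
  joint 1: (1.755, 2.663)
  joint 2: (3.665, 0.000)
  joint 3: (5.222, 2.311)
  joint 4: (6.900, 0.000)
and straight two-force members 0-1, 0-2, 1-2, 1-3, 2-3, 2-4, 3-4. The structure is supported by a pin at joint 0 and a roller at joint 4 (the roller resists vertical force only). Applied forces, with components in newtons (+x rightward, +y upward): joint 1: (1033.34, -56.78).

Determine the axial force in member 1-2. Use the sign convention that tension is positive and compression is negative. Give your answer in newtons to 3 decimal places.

-440.906

N=5 nodes, M=7 members, R=3 reactions → 2N=10, M+R=10
member 0 (0-1): L=3.1893, (cx,cy)=(0.5503,0.8350)
member 1 (0-2): L=3.6650, (cx,cy)=(1.0000,0.0000)
member 2 (1-2): L=3.2771, (cx,cy)=(0.5828,-0.8126)
member 3 (1-3): L=3.4848, (cx,cy)=(0.9949,-0.1010)
member 4 (2-3): L=2.7866, (cx,cy)=(0.5588,0.8293)
member 5 (2-4): L=3.2350, (cx,cy)=(1.0000,0.0000)
member 6 (3-4): L=2.8559, (cx,cy)=(0.5875,-0.8092)
solve A·x = −loads:
  F[0-1] = +426.9213 N (tension)
  F[0-2] = +798.4144 N (tension)
  F[1-2] = -440.9058 N (compression)
  F[1-3] = -544.2271 N (compression)
  F[2-3] = +432.0077 N (tension)
  F[2-4] = +300.0586 N (tension)
  F[3-4] = -510.6973 N (compression)
  Rx@0 = -1033.3400 N
  Ry@0 = -356.4712 N
  Ry@4 = +413.2512 N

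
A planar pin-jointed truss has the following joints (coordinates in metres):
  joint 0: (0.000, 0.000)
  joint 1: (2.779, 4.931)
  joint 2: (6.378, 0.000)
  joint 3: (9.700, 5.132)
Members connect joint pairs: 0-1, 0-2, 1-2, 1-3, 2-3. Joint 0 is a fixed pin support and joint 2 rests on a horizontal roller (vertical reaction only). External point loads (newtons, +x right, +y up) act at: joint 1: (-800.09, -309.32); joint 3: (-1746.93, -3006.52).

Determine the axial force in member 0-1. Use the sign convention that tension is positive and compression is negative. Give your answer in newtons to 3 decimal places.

N=4 nodes, M=5 members, R=3 reactions → 2N=8, M+R=8
member 0 (0-1): L=5.6602, (cx,cy)=(0.4910,0.8712)
member 1 (0-2): L=6.3780, (cx,cy)=(1.0000,0.0000)
member 2 (1-2): L=6.1047, (cx,cy)=(0.5895,-0.8077)
member 3 (1-3): L=6.9239, (cx,cy)=(0.9996,0.0290)
member 4 (2-3): L=6.1134, (cx,cy)=(0.5434,0.8395)
solve A·x = −loads:
  F[0-1] = -726.3892 N (compression)
  F[0-2] = -2190.3818 N (compression)
  F[1-2] = +407.7919 N (tension)
  F[1-3] = +203.1261 N (tension)
  F[2-3] = -3588.4592 N (compression)
  Rx@0 = +2547.0200 N
  Ry@0 = +632.8115 N
  Ry@2 = +2683.0285 N

-726.389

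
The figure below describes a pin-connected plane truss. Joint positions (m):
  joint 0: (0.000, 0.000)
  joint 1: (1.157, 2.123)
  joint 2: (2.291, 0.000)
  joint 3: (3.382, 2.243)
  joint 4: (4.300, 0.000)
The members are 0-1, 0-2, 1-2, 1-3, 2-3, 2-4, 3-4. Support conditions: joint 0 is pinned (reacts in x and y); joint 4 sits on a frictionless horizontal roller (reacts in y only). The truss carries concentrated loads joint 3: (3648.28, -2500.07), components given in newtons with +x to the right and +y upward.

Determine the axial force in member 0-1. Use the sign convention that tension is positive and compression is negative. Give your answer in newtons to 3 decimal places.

N=5 nodes, M=7 members, R=3 reactions → 2N=10, M+R=10
member 0 (0-1): L=2.4178, (cx,cy)=(0.4785,0.8781)
member 1 (0-2): L=2.2910, (cx,cy)=(1.0000,0.0000)
member 2 (1-2): L=2.4069, (cx,cy)=(0.4711,-0.8821)
member 3 (1-3): L=2.2282, (cx,cy)=(0.9985,0.0539)
member 4 (2-3): L=2.4943, (cx,cy)=(0.4374,0.8993)
member 5 (2-4): L=2.0090, (cx,cy)=(1.0000,0.0000)
member 6 (3-4): L=2.4236, (cx,cy)=(0.3788,-0.9255)
solve A·x = −loads:
  F[0-1] = +1559.4540 N (tension)
  F[0-2] = +2902.0293 N (tension)
  F[1-2] = -1464.5887 N (compression)
  F[1-3] = +1438.3773 N (tension)
  F[2-3] = +1436.5577 N (tension)
  F[2-4] = +1583.6334 N (tension)
  F[3-4] = -4180.9074 N (compression)
  Rx@0 = -3648.2800 N
  Ry@0 = -1369.3088 N
  Ry@4 = +3869.3788 N

1559.454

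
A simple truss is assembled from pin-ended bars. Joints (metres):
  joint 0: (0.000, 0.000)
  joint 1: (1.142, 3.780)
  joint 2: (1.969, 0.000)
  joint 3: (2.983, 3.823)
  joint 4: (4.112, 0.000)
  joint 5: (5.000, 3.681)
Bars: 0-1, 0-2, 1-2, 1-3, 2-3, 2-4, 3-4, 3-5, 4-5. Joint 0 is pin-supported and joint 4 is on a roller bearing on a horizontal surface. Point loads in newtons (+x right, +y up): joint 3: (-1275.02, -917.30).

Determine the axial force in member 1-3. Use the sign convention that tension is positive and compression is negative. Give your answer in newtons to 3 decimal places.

N=6 nodes, M=9 members, R=3 reactions → 2N=12, M+R=12
member 0 (0-1): L=3.9487, (cx,cy)=(0.2892,0.9573)
member 1 (0-2): L=1.9690, (cx,cy)=(1.0000,0.0000)
member 2 (1-2): L=3.8694, (cx,cy)=(0.2137,-0.9769)
member 3 (1-3): L=1.8415, (cx,cy)=(0.9997,0.0234)
member 4 (2-3): L=3.9552, (cx,cy)=(0.2564,0.9666)
member 5 (2-4): L=2.1430, (cx,cy)=(1.0000,0.0000)
member 6 (3-4): L=3.9862, (cx,cy)=(0.2832,-0.9591)
member 7 (3-5): L=2.0220, (cx,cy)=(0.9975,-0.0702)
member 8 (4-5): L=3.7866, (cx,cy)=(0.2345,0.9721)
solve A·x = −loads:
  F[0-1] = -1501.4255 N (compression)
  F[0-2] = -840.7987 N (compression)
  F[1-2] = +1453.4517 N (tension)
  F[1-3] = -745.0673 N (compression)
  F[2-3] = -1468.9626 N (compression)
  F[2-4] = -153.5549 N (compression)
  F[3-4] = +542.1647 N (tension)
  F[3-5] = -0.0000 N (compression)
  F[4-5] = +0.0000 N (tension)
  Rx@0 = +1275.0200 N
  Ry@0 = +1437.2649 N
  Ry@4 = -519.9649 N

-745.067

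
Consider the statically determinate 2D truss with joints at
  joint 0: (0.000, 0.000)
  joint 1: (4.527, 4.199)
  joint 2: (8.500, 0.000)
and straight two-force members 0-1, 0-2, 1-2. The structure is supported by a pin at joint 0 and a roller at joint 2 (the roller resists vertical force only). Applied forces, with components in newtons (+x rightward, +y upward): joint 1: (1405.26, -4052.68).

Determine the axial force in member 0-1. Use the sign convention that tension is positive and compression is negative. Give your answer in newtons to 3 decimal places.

N=3 nodes, M=3 members, R=3 reactions → 2N=6, M+R=6
member 0 (0-1): L=6.1746, (cx,cy)=(0.7332,0.6800)
member 1 (0-2): L=8.5000, (cx,cy)=(1.0000,0.0000)
member 2 (1-2): L=5.7807, (cx,cy)=(0.6873,-0.7264)
solve A·x = −loads:
  F[0-1] = -1764.6890 N (compression)
  F[0-2] = +2699.0741 N (tension)
  F[1-2] = -3927.1331 N (compression)
  Rx@0 = -1405.2600 N
  Ry@0 = +1200.0719 N
  Ry@2 = +2852.6081 N

-1764.689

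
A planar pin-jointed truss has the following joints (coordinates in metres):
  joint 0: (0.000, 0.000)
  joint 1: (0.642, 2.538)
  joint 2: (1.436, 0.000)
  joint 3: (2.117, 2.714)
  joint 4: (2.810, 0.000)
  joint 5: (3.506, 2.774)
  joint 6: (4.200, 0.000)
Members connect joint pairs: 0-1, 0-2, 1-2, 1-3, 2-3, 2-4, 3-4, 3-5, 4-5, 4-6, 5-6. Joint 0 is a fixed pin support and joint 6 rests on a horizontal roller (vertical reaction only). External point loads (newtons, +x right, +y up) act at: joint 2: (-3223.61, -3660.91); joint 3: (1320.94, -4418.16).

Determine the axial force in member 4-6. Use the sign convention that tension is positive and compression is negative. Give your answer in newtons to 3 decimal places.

1083.837

N=7 nodes, M=11 members, R=3 reactions → 2N=14, M+R=14
member 0 (0-1): L=2.6179, (cx,cy)=(0.2452,0.9695)
member 1 (0-2): L=1.4360, (cx,cy)=(1.0000,0.0000)
member 2 (1-2): L=2.6593, (cx,cy)=(0.2986,-0.9544)
member 3 (1-3): L=1.4855, (cx,cy)=(0.9930,0.1185)
member 4 (2-3): L=2.7981, (cx,cy)=(0.2434,0.9699)
member 5 (2-4): L=1.3740, (cx,cy)=(1.0000,0.0000)
member 6 (3-4): L=2.8011, (cx,cy)=(0.2474,-0.9689)
member 7 (3-5): L=1.3903, (cx,cy)=(0.9991,0.0432)
member 8 (4-5): L=2.8600, (cx,cy)=(0.2434,0.9699)
member 9 (4-6): L=1.3900, (cx,cy)=(1.0000,0.0000)
member 10 (5-6): L=2.8595, (cx,cy)=(0.2427,-0.9701)
solve A·x = −loads:
  F[0-1] = -3864.8603 N (compression)
  F[0-2] = -954.8864 N (compression)
  F[1-2] = +3670.4112 N (tension)
  F[1-3] = -2058.1730 N (compression)
  F[2-3] = +162.8155 N (tension)
  F[2-4] = +3324.9902 N (tension)
  F[3-4] = -4569.0648 N (compression)
  F[3-5] = -2196.6289 N (compression)
  F[4-5] = +4564.2400 N (tension)
  F[4-6] = +1083.8370 N (tension)
  F[5-6] = -4465.7442 N (compression)
  Rx@0 = +1902.6700 N
  Ry@0 = +3746.8456 N
  Ry@6 = +4332.2244 N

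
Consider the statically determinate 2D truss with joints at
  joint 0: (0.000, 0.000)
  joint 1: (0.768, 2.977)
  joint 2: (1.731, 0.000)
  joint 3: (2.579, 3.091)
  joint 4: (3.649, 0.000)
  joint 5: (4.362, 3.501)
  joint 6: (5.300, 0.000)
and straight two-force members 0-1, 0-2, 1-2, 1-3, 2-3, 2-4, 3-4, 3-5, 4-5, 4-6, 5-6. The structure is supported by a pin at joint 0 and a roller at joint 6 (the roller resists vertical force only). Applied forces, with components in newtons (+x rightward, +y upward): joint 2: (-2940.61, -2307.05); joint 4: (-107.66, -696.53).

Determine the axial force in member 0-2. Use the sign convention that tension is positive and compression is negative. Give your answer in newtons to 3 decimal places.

N=7 nodes, M=11 members, R=3 reactions → 2N=14, M+R=14
member 0 (0-1): L=3.0745, (cx,cy)=(0.2498,0.9683)
member 1 (0-2): L=1.7310, (cx,cy)=(1.0000,0.0000)
member 2 (1-2): L=3.1289, (cx,cy)=(0.3078,-0.9515)
member 3 (1-3): L=1.8146, (cx,cy)=(0.9980,0.0628)
member 4 (2-3): L=3.2052, (cx,cy)=(0.2646,0.9644)
member 5 (2-4): L=1.9180, (cx,cy)=(1.0000,0.0000)
member 6 (3-4): L=3.2710, (cx,cy)=(0.3271,-0.9450)
member 7 (3-5): L=1.8295, (cx,cy)=(0.9746,0.2241)
member 8 (4-5): L=3.5729, (cx,cy)=(0.1996,0.9799)
member 9 (4-6): L=1.6510, (cx,cy)=(1.0000,0.0000)
member 10 (5-6): L=3.6245, (cx,cy)=(0.2588,-0.9659)
solve A·x = −loads:
  F[0-1] = -1828.5023 N (compression)
  F[0-2] = -2591.5114 N (compression)
  F[1-2] = +1794.1119 N (tension)
  F[1-3] = -1010.9433 N (compression)
  F[2-3] = +622.1983 N (tension)
  F[2-4] = +736.6719 N (tension)
  F[3-4] = -716.1994 N (compression)
  F[3-5] = -625.9689 N (compression)
  F[4-5] = +1401.5164 N (tension)
  F[4-6] = +330.3618 N (tension)
  F[5-6] = -1276.5345 N (compression)
  Rx@0 = +3048.2700 N
  Ry@0 = +1770.5344 N
  Ry@6 = +1233.0456 N

-2591.511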